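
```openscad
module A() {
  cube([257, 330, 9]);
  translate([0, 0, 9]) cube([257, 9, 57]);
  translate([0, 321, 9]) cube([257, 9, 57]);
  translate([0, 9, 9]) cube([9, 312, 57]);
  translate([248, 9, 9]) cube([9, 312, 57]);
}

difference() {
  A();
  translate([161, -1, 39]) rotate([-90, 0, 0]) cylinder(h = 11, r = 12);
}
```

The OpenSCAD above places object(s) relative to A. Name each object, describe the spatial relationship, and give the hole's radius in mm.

A is an open box. The open box has a circular hole through its front wall. The hole's radius is 12 mm.

The subtracted cylinder has r = 12 mm.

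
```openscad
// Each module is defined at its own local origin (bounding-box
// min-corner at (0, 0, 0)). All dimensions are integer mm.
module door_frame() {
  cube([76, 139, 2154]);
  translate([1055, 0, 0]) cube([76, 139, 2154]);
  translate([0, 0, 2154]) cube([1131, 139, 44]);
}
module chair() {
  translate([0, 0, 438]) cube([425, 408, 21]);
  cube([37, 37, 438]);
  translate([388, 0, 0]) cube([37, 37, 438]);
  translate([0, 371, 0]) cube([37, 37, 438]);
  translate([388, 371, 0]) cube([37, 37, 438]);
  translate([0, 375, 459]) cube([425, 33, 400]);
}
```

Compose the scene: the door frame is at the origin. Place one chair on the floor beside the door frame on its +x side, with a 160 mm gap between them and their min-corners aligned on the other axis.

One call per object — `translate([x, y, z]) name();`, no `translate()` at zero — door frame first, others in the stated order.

door_frame();
translate([1291, 0, 0]) chair();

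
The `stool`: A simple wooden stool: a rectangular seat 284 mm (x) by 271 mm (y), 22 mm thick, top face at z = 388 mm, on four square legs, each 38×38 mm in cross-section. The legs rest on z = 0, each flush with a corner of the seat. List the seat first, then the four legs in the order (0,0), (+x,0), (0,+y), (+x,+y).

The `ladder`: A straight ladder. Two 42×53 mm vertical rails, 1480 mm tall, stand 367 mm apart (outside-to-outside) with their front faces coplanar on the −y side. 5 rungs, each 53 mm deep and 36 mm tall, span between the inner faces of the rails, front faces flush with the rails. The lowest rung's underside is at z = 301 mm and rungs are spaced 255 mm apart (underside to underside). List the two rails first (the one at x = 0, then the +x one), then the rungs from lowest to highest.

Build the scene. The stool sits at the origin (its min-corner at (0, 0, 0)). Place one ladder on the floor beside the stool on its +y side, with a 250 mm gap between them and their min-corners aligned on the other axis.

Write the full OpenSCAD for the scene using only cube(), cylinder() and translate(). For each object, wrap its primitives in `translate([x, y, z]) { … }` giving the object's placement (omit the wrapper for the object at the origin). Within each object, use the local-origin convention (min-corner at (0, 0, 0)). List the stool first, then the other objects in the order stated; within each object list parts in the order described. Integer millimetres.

translate([0, 0, 366]) cube([284, 271, 22]);
cube([38, 38, 366]);
translate([246, 0, 0]) cube([38, 38, 366]);
translate([0, 233, 0]) cube([38, 38, 366]);
translate([246, 233, 0]) cube([38, 38, 366]);
translate([0, 521, 0]) {
  cube([42, 53, 1480]);
  translate([325, 0, 0]) cube([42, 53, 1480]);
  translate([42, 0, 301]) cube([283, 53, 36]);
  translate([42, 0, 556]) cube([283, 53, 36]);
  translate([42, 0, 811]) cube([283, 53, 36]);
  translate([42, 0, 1066]) cube([283, 53, 36]);
  translate([42, 0, 1321]) cube([283, 53, 36]);
}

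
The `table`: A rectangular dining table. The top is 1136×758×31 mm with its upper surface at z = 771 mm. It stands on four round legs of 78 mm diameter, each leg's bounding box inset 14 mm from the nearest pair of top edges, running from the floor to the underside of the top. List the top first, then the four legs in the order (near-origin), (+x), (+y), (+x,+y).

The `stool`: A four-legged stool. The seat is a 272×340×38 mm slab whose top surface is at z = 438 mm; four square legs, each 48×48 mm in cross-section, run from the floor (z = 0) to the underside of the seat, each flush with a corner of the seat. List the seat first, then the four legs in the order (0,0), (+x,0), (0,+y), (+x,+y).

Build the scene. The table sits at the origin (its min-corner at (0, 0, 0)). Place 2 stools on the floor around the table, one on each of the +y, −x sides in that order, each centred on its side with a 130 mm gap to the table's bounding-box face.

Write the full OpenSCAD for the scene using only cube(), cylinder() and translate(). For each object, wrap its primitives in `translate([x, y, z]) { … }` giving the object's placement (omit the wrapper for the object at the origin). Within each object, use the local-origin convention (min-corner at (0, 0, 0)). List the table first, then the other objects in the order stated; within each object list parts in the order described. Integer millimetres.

translate([0, 0, 740]) cube([1136, 758, 31]);
translate([53, 53, 0]) cylinder(h = 740, r = 39);
translate([1083, 53, 0]) cylinder(h = 740, r = 39);
translate([53, 705, 0]) cylinder(h = 740, r = 39);
translate([1083, 705, 0]) cylinder(h = 740, r = 39);
translate([432, 888, 0]) {
  translate([0, 0, 400]) cube([272, 340, 38]);
  cube([48, 48, 400]);
  translate([224, 0, 0]) cube([48, 48, 400]);
  translate([0, 292, 0]) cube([48, 48, 400]);
  translate([224, 292, 0]) cube([48, 48, 400]);
}
translate([-402, 209, 0]) {
  translate([0, 0, 400]) cube([272, 340, 38]);
  cube([48, 48, 400]);
  translate([224, 0, 0]) cube([48, 48, 400]);
  translate([0, 292, 0]) cube([48, 48, 400]);
  translate([224, 292, 0]) cube([48, 48, 400]);
}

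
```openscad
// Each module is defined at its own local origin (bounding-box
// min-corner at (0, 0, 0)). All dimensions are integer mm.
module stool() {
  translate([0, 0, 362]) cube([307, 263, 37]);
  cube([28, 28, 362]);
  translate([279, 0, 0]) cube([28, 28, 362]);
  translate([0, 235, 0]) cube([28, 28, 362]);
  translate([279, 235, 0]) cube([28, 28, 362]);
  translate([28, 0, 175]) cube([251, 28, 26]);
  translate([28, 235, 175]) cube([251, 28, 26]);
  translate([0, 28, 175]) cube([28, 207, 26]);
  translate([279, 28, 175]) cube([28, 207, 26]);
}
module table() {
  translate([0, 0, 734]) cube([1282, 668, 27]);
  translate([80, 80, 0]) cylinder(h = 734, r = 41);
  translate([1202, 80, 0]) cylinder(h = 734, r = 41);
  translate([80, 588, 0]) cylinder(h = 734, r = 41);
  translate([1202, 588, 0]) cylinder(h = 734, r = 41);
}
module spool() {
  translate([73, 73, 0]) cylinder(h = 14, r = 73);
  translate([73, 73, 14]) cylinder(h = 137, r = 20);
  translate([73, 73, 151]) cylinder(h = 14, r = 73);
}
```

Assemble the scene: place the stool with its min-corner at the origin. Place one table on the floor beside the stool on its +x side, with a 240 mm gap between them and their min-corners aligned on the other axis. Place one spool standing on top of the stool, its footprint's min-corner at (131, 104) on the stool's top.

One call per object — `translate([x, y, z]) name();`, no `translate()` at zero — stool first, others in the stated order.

stool();
translate([547, 0, 0]) table();
translate([131, 104, 399]) spool();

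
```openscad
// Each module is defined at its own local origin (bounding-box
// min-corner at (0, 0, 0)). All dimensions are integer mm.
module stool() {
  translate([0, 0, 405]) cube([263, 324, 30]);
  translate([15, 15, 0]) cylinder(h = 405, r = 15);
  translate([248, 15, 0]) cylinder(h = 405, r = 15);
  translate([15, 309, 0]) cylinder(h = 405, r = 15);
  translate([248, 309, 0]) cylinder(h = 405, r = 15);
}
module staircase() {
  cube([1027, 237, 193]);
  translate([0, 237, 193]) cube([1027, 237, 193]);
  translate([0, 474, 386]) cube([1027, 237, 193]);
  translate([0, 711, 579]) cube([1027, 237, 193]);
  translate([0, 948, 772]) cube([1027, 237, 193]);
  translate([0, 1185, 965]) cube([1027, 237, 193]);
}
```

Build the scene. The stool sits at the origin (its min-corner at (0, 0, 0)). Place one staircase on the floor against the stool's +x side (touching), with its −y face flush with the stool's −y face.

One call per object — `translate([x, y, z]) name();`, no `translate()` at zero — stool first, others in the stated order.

stool();
translate([263, 0, 0]) staircase();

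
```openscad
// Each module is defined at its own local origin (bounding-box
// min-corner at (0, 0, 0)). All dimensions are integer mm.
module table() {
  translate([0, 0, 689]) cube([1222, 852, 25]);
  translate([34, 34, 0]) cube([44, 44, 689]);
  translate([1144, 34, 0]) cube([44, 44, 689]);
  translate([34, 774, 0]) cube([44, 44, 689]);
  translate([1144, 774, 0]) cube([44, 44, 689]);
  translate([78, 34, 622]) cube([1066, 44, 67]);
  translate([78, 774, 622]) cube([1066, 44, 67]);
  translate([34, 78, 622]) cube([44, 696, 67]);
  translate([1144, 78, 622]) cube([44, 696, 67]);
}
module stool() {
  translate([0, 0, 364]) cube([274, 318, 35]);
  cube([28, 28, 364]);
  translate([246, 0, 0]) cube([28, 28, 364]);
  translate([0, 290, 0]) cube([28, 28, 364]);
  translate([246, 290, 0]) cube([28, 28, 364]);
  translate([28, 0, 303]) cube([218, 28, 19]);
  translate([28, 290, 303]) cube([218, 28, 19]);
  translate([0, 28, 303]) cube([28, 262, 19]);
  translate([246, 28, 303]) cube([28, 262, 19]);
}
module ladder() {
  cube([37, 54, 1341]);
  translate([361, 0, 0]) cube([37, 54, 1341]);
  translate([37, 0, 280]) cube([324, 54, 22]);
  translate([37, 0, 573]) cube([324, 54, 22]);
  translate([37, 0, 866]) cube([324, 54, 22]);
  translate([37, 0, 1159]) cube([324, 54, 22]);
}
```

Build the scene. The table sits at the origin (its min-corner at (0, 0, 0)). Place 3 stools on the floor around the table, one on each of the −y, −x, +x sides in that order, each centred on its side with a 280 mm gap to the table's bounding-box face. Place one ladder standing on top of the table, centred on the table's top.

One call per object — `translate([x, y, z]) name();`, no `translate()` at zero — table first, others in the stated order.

table();
translate([474, -598, 0]) stool();
translate([-554, 267, 0]) stool();
translate([1502, 267, 0]) stool();
translate([412, 399, 714]) ladder();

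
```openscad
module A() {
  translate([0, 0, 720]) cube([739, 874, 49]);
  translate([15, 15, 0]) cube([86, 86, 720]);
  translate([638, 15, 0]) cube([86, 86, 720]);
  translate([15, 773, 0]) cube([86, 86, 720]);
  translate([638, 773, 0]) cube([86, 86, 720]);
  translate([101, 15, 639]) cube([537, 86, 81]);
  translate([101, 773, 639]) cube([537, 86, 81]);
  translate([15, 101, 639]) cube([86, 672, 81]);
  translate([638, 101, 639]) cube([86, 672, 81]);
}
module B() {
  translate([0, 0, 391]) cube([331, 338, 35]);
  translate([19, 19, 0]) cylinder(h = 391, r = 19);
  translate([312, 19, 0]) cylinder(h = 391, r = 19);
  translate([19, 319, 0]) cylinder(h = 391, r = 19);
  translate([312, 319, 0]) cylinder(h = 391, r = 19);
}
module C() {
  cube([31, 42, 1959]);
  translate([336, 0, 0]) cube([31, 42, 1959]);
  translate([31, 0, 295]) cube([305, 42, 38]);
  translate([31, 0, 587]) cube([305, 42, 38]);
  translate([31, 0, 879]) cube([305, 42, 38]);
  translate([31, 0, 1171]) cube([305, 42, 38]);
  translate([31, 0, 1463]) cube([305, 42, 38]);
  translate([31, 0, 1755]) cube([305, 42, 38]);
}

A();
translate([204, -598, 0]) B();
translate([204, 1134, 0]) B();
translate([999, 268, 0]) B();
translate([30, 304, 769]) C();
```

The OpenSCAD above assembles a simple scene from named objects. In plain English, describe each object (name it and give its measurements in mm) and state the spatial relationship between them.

A is a rectangular dining table. The top is 739×874×49 mm with its upper surface at z = 769 mm. It stands on four 86×86 mm square legs, each inset 15 mm from the nearest pair of top edges, running from the floor to the underside of the top. Four apron rails, 86 mm thick and 81 mm tall, run between adjacent legs with their top edges flush with the underside of the top and their outer faces flush with the legs' outer faces.

B is a four-legged stool. The seat is a 331×338×35 mm slab whose top surface is at z = 426 mm; four round legs, each 38 mm in diameter, run from the floor (z = 0) to the underside of the seat, each leg's axis is inset half a diameter from the nearest pair of seat edges (so the leg's bounding box is flush with the corner).

C is a wooden ladder with two side rails of 31×42 mm section and 1959 mm height, set 367 mm apart overall. Between them run 6 rectangular rungs (42 mm deep, 38 mm thick), front faces flush with the rails' −y face. The bottom of the first rung is 295 mm above the floor and each subsequent rung is 292 mm higher than the one below.

Three stools sit around the table at the −y, +y, +x sides. The ladder is on top of the table.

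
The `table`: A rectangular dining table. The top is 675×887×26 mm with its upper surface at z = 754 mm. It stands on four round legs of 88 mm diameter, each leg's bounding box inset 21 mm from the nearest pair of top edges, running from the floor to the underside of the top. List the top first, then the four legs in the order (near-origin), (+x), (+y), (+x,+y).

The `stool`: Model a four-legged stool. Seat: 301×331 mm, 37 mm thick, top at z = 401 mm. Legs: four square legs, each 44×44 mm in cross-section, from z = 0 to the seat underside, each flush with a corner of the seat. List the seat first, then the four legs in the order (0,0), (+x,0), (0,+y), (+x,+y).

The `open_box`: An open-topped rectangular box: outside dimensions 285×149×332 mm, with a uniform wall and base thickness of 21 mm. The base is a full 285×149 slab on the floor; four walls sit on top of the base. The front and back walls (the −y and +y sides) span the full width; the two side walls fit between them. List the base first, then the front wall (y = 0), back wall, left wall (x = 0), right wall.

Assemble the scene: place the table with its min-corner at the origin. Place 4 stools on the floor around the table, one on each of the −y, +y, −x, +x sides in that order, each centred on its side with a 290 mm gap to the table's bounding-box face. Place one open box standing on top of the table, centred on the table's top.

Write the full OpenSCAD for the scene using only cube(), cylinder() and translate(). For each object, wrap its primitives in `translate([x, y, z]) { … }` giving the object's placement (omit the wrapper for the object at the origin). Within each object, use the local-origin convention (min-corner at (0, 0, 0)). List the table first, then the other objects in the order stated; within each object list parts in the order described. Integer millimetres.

translate([0, 0, 728]) cube([675, 887, 26]);
translate([65, 65, 0]) cylinder(h = 728, r = 44);
translate([610, 65, 0]) cylinder(h = 728, r = 44);
translate([65, 822, 0]) cylinder(h = 728, r = 44);
translate([610, 822, 0]) cylinder(h = 728, r = 44);
translate([187, -621, 0]) {
  translate([0, 0, 364]) cube([301, 331, 37]);
  cube([44, 44, 364]);
  translate([257, 0, 0]) cube([44, 44, 364]);
  translate([0, 287, 0]) cube([44, 44, 364]);
  translate([257, 287, 0]) cube([44, 44, 364]);
}
translate([187, 1177, 0]) {
  translate([0, 0, 364]) cube([301, 331, 37]);
  cube([44, 44, 364]);
  translate([257, 0, 0]) cube([44, 44, 364]);
  translate([0, 287, 0]) cube([44, 44, 364]);
  translate([257, 287, 0]) cube([44, 44, 364]);
}
translate([-591, 278, 0]) {
  translate([0, 0, 364]) cube([301, 331, 37]);
  cube([44, 44, 364]);
  translate([257, 0, 0]) cube([44, 44, 364]);
  translate([0, 287, 0]) cube([44, 44, 364]);
  translate([257, 287, 0]) cube([44, 44, 364]);
}
translate([965, 278, 0]) {
  translate([0, 0, 364]) cube([301, 331, 37]);
  cube([44, 44, 364]);
  translate([257, 0, 0]) cube([44, 44, 364]);
  translate([0, 287, 0]) cube([44, 44, 364]);
  translate([257, 287, 0]) cube([44, 44, 364]);
}
translate([195, 369, 754]) {
  cube([285, 149, 21]);
  translate([0, 0, 21]) cube([285, 21, 311]);
  translate([0, 128, 21]) cube([285, 21, 311]);
  translate([0, 21, 21]) cube([21, 107, 311]);
  translate([264, 21, 21]) cube([21, 107, 311]);
}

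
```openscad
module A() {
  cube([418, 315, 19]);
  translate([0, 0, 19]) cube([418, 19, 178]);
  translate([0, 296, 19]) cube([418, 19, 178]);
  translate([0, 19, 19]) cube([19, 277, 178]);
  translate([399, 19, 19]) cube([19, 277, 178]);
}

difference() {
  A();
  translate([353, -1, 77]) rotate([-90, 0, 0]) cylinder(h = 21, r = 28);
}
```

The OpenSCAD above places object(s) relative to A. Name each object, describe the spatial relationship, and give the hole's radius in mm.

The subtracted cylinder has r = 28 mm.

A is an open box. The open box has a circular hole through its front wall. The hole's radius is 28 mm.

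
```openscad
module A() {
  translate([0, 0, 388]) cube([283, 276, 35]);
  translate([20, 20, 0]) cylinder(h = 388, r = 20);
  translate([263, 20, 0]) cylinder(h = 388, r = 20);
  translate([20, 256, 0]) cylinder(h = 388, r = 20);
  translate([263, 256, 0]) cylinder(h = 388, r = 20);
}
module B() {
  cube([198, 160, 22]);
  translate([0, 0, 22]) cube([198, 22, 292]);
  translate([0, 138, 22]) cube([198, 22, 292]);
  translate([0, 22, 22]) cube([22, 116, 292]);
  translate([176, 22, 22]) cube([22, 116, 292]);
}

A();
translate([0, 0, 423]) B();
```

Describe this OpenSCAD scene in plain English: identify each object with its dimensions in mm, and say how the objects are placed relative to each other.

A is a four-legged stool. The seat is 283×276 mm, 35 mm thick, top at z = 423 mm. It stands on four round legs, each 40 mm in diameter, from z = 0 to the seat underside, each leg's axis is inset half a diameter from the nearest pair of seat edges (so the leg's bounding box is flush with the corner).

B is an open storage box with external size 198×160×314 mm and wall thickness 22 mm (the base is also 22 mm thick). The base covers the whole footprint; the four walls stand on the base, with the y-facing walls full-width and the x-facing walls fitting between their inner faces.

The open box is on top of the stool.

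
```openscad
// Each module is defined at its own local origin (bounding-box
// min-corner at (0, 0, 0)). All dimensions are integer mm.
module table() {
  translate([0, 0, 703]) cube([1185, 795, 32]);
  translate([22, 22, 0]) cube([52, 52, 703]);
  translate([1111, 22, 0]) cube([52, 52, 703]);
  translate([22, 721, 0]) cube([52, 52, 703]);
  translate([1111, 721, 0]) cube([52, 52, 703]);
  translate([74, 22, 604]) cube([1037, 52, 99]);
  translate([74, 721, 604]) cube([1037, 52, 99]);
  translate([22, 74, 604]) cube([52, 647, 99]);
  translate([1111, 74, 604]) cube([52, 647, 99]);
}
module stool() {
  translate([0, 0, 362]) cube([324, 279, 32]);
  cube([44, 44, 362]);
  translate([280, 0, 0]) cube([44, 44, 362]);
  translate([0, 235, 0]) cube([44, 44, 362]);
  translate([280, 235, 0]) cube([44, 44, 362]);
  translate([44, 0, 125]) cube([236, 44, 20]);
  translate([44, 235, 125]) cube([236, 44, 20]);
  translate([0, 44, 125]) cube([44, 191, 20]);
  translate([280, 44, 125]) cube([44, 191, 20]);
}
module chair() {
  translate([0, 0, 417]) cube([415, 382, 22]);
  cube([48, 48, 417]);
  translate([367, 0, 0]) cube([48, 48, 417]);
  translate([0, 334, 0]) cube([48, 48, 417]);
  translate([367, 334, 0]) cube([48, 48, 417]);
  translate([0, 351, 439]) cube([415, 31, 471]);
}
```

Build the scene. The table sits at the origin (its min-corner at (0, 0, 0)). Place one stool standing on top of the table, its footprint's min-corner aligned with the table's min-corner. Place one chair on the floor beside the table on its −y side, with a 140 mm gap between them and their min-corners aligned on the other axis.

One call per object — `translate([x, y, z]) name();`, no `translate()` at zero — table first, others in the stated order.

table();
translate([0, 0, 735]) stool();
translate([0, -522, 0]) chair();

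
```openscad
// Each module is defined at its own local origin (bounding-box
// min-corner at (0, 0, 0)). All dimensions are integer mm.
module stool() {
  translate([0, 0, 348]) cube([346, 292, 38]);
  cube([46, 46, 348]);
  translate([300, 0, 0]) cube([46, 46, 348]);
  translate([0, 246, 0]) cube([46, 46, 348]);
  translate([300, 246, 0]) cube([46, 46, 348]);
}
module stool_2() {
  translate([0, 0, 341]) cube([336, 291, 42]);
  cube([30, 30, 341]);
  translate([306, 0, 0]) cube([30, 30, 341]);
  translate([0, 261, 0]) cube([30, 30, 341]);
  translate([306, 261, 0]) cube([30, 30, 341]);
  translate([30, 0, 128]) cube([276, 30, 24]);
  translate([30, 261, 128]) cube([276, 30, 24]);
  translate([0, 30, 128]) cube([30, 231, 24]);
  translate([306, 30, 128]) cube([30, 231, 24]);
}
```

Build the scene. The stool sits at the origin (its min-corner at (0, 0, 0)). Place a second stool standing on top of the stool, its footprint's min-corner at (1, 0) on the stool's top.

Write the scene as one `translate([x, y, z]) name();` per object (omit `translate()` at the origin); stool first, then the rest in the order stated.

stool();
translate([1, 0, 386]) stool_2();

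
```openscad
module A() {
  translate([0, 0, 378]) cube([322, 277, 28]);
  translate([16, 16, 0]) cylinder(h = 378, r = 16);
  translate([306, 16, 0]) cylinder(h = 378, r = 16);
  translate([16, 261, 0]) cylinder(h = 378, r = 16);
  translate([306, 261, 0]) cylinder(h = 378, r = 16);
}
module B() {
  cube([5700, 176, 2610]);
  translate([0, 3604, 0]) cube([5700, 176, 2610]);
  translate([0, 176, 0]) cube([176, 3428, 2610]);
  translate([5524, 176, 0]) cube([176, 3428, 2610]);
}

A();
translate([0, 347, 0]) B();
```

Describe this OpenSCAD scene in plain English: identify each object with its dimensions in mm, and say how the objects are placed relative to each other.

A is a four-legged stool. The seat is 322×277 mm, 28 mm thick, top at z = 406 mm. It stands on four round legs, each 32 mm in diameter, from z = 0 to the seat underside, each leg's axis is inset half a diameter from the nearest pair of seat edges (so the leg's bounding box is flush with the corner).

B is a box-shaped house frame (walls only): outside footprint 5700×3780 mm, wall height 2610 mm, wall thickness 176 mm. The two y-facing walls run the full x-width; the two x-facing walls fit between the inner faces of the y-facing walls.

The house frame is on the floor beside the stool on its +y side.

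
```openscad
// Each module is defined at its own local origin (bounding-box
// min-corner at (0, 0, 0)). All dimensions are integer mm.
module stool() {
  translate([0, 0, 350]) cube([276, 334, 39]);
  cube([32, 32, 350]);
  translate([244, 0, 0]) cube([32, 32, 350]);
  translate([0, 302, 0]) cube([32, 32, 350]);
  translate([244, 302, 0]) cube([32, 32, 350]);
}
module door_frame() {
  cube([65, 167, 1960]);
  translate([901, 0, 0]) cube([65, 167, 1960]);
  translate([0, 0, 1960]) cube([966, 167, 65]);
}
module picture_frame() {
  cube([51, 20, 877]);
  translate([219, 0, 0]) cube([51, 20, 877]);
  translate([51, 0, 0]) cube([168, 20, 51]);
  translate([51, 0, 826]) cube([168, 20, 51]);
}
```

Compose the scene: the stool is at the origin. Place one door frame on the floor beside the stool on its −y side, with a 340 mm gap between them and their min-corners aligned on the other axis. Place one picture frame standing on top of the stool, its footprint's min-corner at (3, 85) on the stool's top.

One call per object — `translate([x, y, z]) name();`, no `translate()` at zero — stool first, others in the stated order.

stool();
translate([0, -507, 0]) door_frame();
translate([3, 85, 389]) picture_frame();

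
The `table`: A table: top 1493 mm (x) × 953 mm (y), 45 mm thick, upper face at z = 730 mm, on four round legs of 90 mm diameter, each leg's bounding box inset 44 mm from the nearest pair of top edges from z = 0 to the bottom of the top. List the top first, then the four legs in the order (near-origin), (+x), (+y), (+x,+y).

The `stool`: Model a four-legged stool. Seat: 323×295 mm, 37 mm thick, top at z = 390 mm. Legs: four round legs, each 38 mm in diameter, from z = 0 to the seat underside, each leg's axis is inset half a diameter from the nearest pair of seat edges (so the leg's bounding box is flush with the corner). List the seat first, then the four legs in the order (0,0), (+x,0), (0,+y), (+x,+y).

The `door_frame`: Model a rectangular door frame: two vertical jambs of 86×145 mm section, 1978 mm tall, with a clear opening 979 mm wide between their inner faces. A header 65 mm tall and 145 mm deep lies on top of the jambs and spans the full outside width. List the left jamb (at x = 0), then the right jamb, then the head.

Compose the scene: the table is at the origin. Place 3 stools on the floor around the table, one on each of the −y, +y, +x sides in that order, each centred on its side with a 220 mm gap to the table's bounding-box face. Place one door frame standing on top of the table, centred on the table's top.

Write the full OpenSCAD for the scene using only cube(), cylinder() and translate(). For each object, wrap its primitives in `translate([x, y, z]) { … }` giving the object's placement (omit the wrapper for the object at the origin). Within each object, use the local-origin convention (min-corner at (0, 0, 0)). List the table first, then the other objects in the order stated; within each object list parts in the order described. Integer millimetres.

translate([0, 0, 685]) cube([1493, 953, 45]);
translate([89, 89, 0]) cylinder(h = 685, r = 45);
translate([1404, 89, 0]) cylinder(h = 685, r = 45);
translate([89, 864, 0]) cylinder(h = 685, r = 45);
translate([1404, 864, 0]) cylinder(h = 685, r = 45);
translate([585, -515, 0]) {
  translate([0, 0, 353]) cube([323, 295, 37]);
  translate([19, 19, 0]) cylinder(h = 353, r = 19);
  translate([304, 19, 0]) cylinder(h = 353, r = 19);
  translate([19, 276, 0]) cylinder(h = 353, r = 19);
  translate([304, 276, 0]) cylinder(h = 353, r = 19);
}
translate([585, 1173, 0]) {
  translate([0, 0, 353]) cube([323, 295, 37]);
  translate([19, 19, 0]) cylinder(h = 353, r = 19);
  translate([304, 19, 0]) cylinder(h = 353, r = 19);
  translate([19, 276, 0]) cylinder(h = 353, r = 19);
  translate([304, 276, 0]) cylinder(h = 353, r = 19);
}
translate([1713, 329, 0]) {
  translate([0, 0, 353]) cube([323, 295, 37]);
  translate([19, 19, 0]) cylinder(h = 353, r = 19);
  translate([304, 19, 0]) cylinder(h = 353, r = 19);
  translate([19, 276, 0]) cylinder(h = 353, r = 19);
  translate([304, 276, 0]) cylinder(h = 353, r = 19);
}
translate([171, 404, 730]) {
  cube([86, 145, 1978]);
  translate([1065, 0, 0]) cube([86, 145, 1978]);
  translate([0, 0, 1978]) cube([1151, 145, 65]);
}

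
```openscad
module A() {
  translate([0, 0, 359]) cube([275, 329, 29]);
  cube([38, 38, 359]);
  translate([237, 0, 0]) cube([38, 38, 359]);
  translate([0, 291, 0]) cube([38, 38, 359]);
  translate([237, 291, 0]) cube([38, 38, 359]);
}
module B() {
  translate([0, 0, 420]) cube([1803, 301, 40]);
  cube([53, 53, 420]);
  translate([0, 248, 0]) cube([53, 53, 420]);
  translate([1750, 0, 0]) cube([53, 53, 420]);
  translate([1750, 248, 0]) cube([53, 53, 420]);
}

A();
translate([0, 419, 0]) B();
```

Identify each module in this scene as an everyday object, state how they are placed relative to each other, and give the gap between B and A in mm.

The bench's nearest face is 90 mm from the stool's +y face.

A is a stool. B is a bench. The bench is on the floor beside the stool on its +y side. The gap between the bench and the stool is 90 mm.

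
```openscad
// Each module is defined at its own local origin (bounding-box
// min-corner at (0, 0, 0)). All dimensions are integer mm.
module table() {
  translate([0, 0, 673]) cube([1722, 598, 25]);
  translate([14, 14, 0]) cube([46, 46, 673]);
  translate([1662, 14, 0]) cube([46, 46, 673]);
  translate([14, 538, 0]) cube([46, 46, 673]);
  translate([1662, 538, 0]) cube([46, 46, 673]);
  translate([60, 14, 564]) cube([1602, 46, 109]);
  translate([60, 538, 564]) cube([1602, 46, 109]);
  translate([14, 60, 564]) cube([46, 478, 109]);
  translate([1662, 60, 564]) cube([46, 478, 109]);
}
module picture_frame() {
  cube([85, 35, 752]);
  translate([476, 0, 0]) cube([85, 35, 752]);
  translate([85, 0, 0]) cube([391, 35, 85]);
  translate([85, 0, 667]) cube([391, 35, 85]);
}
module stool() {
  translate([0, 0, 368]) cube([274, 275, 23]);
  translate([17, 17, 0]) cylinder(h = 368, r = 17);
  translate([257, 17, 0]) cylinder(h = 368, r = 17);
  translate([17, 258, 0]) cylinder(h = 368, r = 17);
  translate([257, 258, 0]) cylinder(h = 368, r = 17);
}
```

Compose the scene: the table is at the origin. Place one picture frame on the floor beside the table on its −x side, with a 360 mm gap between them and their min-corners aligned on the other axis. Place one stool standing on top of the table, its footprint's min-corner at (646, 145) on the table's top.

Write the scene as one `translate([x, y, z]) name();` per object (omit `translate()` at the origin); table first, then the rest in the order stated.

table();
translate([-921, 0, 0]) picture_frame();
translate([646, 145, 698]) stool();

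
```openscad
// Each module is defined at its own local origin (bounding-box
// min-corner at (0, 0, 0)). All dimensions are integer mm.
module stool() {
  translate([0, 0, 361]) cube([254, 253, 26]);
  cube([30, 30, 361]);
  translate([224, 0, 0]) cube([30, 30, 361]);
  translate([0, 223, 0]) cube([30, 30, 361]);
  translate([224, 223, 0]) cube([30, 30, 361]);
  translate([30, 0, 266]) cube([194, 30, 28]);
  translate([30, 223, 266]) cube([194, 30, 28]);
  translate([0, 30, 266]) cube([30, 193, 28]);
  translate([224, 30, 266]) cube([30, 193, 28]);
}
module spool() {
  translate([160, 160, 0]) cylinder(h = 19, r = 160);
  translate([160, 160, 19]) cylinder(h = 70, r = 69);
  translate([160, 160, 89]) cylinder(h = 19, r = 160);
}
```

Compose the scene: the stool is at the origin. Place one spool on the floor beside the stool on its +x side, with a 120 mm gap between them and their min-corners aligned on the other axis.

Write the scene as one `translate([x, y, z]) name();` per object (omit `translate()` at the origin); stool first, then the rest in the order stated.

stool();
translate([374, 0, 0]) spool();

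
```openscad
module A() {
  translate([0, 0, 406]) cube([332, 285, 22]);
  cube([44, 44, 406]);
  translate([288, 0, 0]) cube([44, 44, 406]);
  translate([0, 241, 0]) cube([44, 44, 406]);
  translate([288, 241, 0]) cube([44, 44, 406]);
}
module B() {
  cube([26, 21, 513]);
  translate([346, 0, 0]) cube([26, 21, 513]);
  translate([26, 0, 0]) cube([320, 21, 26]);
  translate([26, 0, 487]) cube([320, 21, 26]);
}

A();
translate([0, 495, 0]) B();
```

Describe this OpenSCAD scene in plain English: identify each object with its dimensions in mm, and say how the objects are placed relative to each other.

A is a simple wooden stool: a rectangular seat 332 mm (x) by 285 mm (y), 22 mm thick, top face at z = 428 mm, on four square legs, each 44×44 mm in cross-section. The legs rest on z = 0, each flush with a corner of the seat.

B is a rectangular picture frame lying in the x–z plane (depth along y). The opening is 320 mm wide (x) by 461 mm tall (z), surrounded by a border 26 mm wide on all four sides. The frame is 21 mm deep and is made of two full-height vertical stiles with two horizontal rails fitted between them.

The picture frame is on the floor beside the stool on its +y side.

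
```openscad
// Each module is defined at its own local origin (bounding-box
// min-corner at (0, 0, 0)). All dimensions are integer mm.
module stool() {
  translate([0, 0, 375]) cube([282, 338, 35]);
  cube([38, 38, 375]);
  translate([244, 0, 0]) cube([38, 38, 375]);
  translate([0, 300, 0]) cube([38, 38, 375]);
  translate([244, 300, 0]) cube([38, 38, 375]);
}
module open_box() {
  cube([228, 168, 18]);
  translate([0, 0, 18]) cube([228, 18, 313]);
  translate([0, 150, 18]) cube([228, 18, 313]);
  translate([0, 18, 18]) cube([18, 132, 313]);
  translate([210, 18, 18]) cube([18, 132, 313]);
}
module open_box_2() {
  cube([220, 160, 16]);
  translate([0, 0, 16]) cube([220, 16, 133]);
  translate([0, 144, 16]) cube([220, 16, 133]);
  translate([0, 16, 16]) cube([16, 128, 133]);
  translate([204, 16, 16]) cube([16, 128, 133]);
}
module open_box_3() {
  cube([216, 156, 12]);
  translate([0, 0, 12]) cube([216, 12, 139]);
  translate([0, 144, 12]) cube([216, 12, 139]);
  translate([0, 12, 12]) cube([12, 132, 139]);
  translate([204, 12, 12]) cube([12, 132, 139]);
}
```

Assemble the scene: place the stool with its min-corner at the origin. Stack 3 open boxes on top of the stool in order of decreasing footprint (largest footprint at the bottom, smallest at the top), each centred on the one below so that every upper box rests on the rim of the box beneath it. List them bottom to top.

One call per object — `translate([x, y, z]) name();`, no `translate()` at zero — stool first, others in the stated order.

stool();
translate([27, 85, 410]) open_box();
translate([31, 89, 741]) open_box_2();
translate([33, 91, 890]) open_box_3();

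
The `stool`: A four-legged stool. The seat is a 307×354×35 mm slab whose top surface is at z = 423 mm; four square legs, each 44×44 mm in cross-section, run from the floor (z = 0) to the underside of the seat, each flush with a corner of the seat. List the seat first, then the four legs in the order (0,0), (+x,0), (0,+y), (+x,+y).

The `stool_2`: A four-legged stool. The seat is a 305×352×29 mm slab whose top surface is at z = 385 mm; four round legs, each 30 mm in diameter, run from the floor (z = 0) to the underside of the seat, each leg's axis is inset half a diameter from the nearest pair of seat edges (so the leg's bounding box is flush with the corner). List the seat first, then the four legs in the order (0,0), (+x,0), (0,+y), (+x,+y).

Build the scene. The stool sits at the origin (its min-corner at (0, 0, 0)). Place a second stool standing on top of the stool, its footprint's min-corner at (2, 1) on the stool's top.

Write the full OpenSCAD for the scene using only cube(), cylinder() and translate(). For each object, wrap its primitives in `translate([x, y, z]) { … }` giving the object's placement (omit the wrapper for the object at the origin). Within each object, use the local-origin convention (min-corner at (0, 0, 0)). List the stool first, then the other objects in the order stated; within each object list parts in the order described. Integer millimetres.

translate([0, 0, 388]) cube([307, 354, 35]);
cube([44, 44, 388]);
translate([263, 0, 0]) cube([44, 44, 388]);
translate([0, 310, 0]) cube([44, 44, 388]);
translate([263, 310, 0]) cube([44, 44, 388]);
translate([2, 1, 423]) {
  translate([0, 0, 356]) cube([305, 352, 29]);
  translate([15, 15, 0]) cylinder(h = 356, r = 15);
  translate([290, 15, 0]) cylinder(h = 356, r = 15);
  translate([15, 337, 0]) cylinder(h = 356, r = 15);
  translate([290, 337, 0]) cylinder(h = 356, r = 15);
}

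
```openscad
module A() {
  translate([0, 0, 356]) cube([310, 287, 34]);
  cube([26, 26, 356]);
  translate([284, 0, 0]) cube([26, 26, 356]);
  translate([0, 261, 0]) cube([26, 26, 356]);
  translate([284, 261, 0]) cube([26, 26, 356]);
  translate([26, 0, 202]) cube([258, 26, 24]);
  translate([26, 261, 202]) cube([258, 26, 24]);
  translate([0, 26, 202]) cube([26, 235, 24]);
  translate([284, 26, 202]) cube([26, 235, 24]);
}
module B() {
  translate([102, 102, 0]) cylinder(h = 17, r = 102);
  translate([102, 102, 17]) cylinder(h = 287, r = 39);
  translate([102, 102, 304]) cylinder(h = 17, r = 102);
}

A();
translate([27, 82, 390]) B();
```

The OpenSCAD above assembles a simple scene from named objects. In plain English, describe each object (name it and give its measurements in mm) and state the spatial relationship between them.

A is a four-legged stool. The seat is 310×287 mm, 34 mm thick, top at z = 390 mm. It stands on four square legs, each 26×26 mm in cross-section, from z = 0 to the seat underside, each flush with a corner of the seat. Four stretchers, 26 mm wide and 24 mm tall, connect adjacent legs with their undersides at z = 202 mm, each running between the inner faces of the legs it joins and aligned with the legs' outer faces on the other axis.

B is a spool: two coaxial disc flanges of radius 102 mm and thickness 17 mm, joined by a core cylinder of radius 39 mm and height 287 mm. The lower flange rests on z = 0 and the three cylinders share a vertical axis.

The spool is on top of the stool.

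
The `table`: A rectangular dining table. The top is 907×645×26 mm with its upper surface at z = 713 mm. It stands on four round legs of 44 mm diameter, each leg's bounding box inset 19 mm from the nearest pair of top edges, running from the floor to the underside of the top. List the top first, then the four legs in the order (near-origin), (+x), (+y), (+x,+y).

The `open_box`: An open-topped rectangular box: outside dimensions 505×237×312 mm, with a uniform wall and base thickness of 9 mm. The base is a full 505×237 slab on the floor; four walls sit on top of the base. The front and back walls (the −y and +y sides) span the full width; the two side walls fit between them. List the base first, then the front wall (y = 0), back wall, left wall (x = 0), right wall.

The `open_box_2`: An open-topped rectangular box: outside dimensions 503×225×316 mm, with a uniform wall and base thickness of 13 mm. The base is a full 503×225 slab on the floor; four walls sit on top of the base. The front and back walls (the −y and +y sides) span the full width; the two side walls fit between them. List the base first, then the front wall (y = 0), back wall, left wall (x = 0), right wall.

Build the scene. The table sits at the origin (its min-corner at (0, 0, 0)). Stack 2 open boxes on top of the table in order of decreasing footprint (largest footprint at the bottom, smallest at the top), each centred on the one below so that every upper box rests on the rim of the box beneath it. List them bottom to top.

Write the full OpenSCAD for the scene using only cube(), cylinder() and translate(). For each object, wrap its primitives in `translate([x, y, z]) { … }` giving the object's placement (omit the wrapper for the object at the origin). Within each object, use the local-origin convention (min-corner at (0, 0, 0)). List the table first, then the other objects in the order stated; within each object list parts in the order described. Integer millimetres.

translate([0, 0, 687]) cube([907, 645, 26]);
translate([41, 41, 0]) cylinder(h = 687, r = 22);
translate([866, 41, 0]) cylinder(h = 687, r = 22);
translate([41, 604, 0]) cylinder(h = 687, r = 22);
translate([866, 604, 0]) cylinder(h = 687, r = 22);
translate([201, 204, 713]) {
  cube([505, 237, 9]);
  translate([0, 0, 9]) cube([505, 9, 303]);
  translate([0, 228, 9]) cube([505, 9, 303]);
  translate([0, 9, 9]) cube([9, 219, 303]);
  translate([496, 9, 9]) cube([9, 219, 303]);
}
translate([202, 210, 1025]) {
  cube([503, 225, 13]);
  translate([0, 0, 13]) cube([503, 13, 303]);
  translate([0, 212, 13]) cube([503, 13, 303]);
  translate([0, 13, 13]) cube([13, 199, 303]);
  translate([490, 13, 13]) cube([13, 199, 303]);
}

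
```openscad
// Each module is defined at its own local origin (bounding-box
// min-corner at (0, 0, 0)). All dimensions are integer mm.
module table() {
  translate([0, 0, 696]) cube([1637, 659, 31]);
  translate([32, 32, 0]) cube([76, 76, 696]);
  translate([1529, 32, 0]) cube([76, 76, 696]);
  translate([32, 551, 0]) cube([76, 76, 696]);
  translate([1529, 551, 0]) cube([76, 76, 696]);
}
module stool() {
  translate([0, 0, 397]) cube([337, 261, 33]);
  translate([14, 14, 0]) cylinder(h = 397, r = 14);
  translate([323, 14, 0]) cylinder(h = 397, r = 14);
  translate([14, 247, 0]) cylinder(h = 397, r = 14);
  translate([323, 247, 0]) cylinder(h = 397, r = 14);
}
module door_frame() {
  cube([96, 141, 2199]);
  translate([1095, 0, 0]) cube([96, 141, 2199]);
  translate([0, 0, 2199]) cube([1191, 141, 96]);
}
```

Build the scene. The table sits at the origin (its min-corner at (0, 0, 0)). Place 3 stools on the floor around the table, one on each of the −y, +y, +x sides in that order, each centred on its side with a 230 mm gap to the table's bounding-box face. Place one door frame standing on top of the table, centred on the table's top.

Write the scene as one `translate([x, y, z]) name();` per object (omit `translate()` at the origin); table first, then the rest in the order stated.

table();
translate([650, -491, 0]) stool();
translate([650, 889, 0]) stool();
translate([1867, 199, 0]) stool();
translate([223, 259, 727]) door_frame();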